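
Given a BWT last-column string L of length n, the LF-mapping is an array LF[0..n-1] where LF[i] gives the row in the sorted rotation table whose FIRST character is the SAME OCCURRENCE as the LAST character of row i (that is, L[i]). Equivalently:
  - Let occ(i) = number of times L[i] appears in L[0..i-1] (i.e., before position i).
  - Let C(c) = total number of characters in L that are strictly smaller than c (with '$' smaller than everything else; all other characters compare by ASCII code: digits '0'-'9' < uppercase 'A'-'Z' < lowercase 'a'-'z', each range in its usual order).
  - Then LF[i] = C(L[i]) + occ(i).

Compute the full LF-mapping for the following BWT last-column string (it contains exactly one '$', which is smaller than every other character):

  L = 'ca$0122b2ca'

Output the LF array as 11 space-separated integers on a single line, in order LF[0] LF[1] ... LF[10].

Char counts: '$':1, '0':1, '1':1, '2':3, 'a':2, 'b':1, 'c':2
C (first-col start): C('$')=0, C('0')=1, C('1')=2, C('2')=3, C('a')=6, C('b')=8, C('c')=9
L[0]='c': occ=0, LF[0]=C('c')+0=9+0=9
L[1]='a': occ=0, LF[1]=C('a')+0=6+0=6
L[2]='$': occ=0, LF[2]=C('$')+0=0+0=0
L[3]='0': occ=0, LF[3]=C('0')+0=1+0=1
L[4]='1': occ=0, LF[4]=C('1')+0=2+0=2
L[5]='2': occ=0, LF[5]=C('2')+0=3+0=3
L[6]='2': occ=1, LF[6]=C('2')+1=3+1=4
L[7]='b': occ=0, LF[7]=C('b')+0=8+0=8
L[8]='2': occ=2, LF[8]=C('2')+2=3+2=5
L[9]='c': occ=1, LF[9]=C('c')+1=9+1=10
L[10]='a': occ=1, LF[10]=C('a')+1=6+1=7

Answer: 9 6 0 1 2 3 4 8 5 10 7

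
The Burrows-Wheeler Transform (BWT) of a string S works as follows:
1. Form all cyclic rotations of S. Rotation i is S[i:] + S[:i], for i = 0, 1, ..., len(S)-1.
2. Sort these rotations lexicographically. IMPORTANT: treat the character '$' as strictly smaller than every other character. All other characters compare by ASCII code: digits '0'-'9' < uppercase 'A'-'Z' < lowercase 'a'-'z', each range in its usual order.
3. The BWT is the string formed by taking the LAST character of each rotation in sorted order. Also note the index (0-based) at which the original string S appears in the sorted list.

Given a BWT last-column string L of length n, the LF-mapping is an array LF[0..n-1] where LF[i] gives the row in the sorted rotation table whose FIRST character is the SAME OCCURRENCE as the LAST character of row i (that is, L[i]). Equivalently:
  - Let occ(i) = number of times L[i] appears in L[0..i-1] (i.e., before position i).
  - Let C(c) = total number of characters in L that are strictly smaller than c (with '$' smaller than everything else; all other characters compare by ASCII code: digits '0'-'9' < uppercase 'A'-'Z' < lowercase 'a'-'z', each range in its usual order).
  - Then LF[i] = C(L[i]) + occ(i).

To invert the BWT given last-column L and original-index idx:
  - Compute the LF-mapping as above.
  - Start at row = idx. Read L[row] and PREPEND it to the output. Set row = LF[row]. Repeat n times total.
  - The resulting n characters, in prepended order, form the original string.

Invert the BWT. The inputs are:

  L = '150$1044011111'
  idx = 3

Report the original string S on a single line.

Answer: 0141141150011$

Derivation:
LF mapping: 4 13 1 0 5 2 11 12 3 6 7 8 9 10
Walk LF starting at row 3, prepending L[row]:
  step 1: row=3, L[3]='$', prepend. Next row=LF[3]=0
  step 2: row=0, L[0]='1', prepend. Next row=LF[0]=4
  step 3: row=4, L[4]='1', prepend. Next row=LF[4]=5
  step 4: row=5, L[5]='0', prepend. Next row=LF[5]=2
  step 5: row=2, L[2]='0', prepend. Next row=LF[2]=1
  step 6: row=1, L[1]='5', prepend. Next row=LF[1]=13
  step 7: row=13, L[13]='1', prepend. Next row=LF[13]=10
  step 8: row=10, L[10]='1', prepend. Next row=LF[10]=7
  step 9: row=7, L[7]='4', prepend. Next row=LF[7]=12
  step 10: row=12, L[12]='1', prepend. Next row=LF[12]=9
  step 11: row=9, L[9]='1', prepend. Next row=LF[9]=6
  step 12: row=6, L[6]='4', prepend. Next row=LF[6]=11
  step 13: row=11, L[11]='1', prepend. Next row=LF[11]=8
  step 14: row=8, L[8]='0', prepend. Next row=LF[8]=3
Reversed output: 0141141150011$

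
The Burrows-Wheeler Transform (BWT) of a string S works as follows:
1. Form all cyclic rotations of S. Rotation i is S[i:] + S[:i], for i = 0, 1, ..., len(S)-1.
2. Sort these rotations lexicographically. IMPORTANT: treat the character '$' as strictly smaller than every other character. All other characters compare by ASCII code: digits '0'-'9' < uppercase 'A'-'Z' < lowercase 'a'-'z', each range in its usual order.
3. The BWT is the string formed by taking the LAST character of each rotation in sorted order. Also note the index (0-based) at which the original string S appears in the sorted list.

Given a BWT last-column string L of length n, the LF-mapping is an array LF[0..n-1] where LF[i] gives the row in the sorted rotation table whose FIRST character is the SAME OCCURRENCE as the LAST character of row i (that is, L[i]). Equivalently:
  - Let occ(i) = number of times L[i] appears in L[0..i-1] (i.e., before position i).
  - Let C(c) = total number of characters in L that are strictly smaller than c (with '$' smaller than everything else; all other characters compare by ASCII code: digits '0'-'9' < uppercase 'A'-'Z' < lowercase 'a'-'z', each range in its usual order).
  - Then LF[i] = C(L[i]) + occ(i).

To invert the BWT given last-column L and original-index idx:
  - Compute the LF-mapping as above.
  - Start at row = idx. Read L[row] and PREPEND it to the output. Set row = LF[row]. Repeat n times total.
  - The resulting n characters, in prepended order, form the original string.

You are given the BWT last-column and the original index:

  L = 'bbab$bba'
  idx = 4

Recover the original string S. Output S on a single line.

Answer: baabbbb$

Derivation:
LF mapping: 3 4 1 5 0 6 7 2
Walk LF starting at row 4, prepending L[row]:
  step 1: row=4, L[4]='$', prepend. Next row=LF[4]=0
  step 2: row=0, L[0]='b', prepend. Next row=LF[0]=3
  step 3: row=3, L[3]='b', prepend. Next row=LF[3]=5
  step 4: row=5, L[5]='b', prepend. Next row=LF[5]=6
  step 5: row=6, L[6]='b', prepend. Next row=LF[6]=7
  step 6: row=7, L[7]='a', prepend. Next row=LF[7]=2
  step 7: row=2, L[2]='a', prepend. Next row=LF[2]=1
  step 8: row=1, L[1]='b', prepend. Next row=LF[1]=4
Reversed output: baabbbb$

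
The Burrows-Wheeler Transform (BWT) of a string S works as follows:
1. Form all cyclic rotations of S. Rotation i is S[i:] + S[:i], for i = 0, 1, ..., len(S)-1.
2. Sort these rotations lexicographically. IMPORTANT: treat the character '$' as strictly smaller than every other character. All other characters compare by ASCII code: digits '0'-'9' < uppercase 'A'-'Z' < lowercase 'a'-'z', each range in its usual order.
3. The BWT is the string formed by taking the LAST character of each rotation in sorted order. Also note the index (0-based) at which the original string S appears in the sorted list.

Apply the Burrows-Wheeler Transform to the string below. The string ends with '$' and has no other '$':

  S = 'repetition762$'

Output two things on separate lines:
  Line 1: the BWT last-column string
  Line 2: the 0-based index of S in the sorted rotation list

Answer: 267nrpttoie$ie
11

Derivation:
All 14 rotations (rotation i = S[i:]+S[:i]):
  rot[0] = repetition762$
  rot[1] = epetition762$r
  rot[2] = petition762$re
  rot[3] = etition762$rep
  rot[4] = tition762$repe
  rot[5] = ition762$repet
  rot[6] = tion762$repeti
  rot[7] = ion762$repetit
  rot[8] = on762$repetiti
  rot[9] = n762$repetitio
  rot[10] = 762$repetition
  rot[11] = 62$repetition7
  rot[12] = 2$repetition76
  rot[13] = $repetition762
Sorted (with $ < everything):
  sorted[0] = $repetition762  (last char: '2')
  sorted[1] = 2$repetition76  (last char: '6')
  sorted[2] = 62$repetition7  (last char: '7')
  sorted[3] = 762$repetition  (last char: 'n')
  sorted[4] = epetition762$r  (last char: 'r')
  sorted[5] = etition762$rep  (last char: 'p')
  sorted[6] = ion762$repetit  (last char: 't')
  sorted[7] = ition762$repet  (last char: 't')
  sorted[8] = n762$repetitio  (last char: 'o')
  sorted[9] = on762$repetiti  (last char: 'i')
  sorted[10] = petition762$re  (last char: 'e')
  sorted[11] = repetition762$  (last char: '$')
  sorted[12] = tion762$repeti  (last char: 'i')
  sorted[13] = tition762$repe  (last char: 'e')
Last column: 267nrpttoie$ie
Original string S is at sorted index 11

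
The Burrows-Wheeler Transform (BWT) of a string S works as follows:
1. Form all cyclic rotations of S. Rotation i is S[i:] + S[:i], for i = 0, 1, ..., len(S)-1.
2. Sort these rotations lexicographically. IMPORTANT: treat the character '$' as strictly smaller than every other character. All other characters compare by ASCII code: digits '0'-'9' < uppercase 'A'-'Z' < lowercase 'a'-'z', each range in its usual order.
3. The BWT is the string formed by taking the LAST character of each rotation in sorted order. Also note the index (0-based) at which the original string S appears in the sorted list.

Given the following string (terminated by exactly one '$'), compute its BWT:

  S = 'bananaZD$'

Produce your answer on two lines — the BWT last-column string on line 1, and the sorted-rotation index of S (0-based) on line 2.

All 9 rotations (rotation i = S[i:]+S[:i]):
  rot[0] = bananaZD$
  rot[1] = ananaZD$b
  rot[2] = nanaZD$ba
  rot[3] = anaZD$ban
  rot[4] = naZD$bana
  rot[5] = aZD$banan
  rot[6] = ZD$banana
  rot[7] = D$bananaZ
  rot[8] = $bananaZD
Sorted (with $ < everything):
  sorted[0] = $bananaZD  (last char: 'D')
  sorted[1] = D$bananaZ  (last char: 'Z')
  sorted[2] = ZD$banana  (last char: 'a')
  sorted[3] = aZD$banan  (last char: 'n')
  sorted[4] = anaZD$ban  (last char: 'n')
  sorted[5] = ananaZD$b  (last char: 'b')
  sorted[6] = bananaZD$  (last char: '$')
  sorted[7] = naZD$bana  (last char: 'a')
  sorted[8] = nanaZD$ba  (last char: 'a')
Last column: DZannb$aa
Original string S is at sorted index 6

Answer: DZannb$aa
6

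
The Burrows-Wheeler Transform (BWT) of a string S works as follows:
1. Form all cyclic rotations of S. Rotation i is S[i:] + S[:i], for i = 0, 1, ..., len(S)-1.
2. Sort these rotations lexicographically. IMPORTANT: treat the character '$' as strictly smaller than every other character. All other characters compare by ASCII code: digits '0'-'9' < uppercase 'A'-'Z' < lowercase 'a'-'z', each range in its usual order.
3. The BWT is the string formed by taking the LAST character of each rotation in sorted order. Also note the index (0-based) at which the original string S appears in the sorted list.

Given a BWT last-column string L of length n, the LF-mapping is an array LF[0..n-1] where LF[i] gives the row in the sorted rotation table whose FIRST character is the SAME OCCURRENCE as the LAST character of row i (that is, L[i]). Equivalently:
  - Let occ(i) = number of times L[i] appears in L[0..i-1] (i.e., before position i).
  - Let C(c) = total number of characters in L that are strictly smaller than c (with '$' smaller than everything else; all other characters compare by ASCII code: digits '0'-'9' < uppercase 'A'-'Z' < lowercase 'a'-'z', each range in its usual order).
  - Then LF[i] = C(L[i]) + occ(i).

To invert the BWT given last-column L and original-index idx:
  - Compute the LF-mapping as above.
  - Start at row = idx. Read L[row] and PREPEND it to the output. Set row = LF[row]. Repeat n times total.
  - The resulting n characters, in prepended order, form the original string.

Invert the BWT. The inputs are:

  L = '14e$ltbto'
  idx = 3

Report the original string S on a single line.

Answer: bottle41$

Derivation:
LF mapping: 1 2 4 0 5 7 3 8 6
Walk LF starting at row 3, prepending L[row]:
  step 1: row=3, L[3]='$', prepend. Next row=LF[3]=0
  step 2: row=0, L[0]='1', prepend. Next row=LF[0]=1
  step 3: row=1, L[1]='4', prepend. Next row=LF[1]=2
  step 4: row=2, L[2]='e', prepend. Next row=LF[2]=4
  step 5: row=4, L[4]='l', prepend. Next row=LF[4]=5
  step 6: row=5, L[5]='t', prepend. Next row=LF[5]=7
  step 7: row=7, L[7]='t', prepend. Next row=LF[7]=8
  step 8: row=8, L[8]='o', prepend. Next row=LF[8]=6
  step 9: row=6, L[6]='b', prepend. Next row=LF[6]=3
Reversed output: bottle41$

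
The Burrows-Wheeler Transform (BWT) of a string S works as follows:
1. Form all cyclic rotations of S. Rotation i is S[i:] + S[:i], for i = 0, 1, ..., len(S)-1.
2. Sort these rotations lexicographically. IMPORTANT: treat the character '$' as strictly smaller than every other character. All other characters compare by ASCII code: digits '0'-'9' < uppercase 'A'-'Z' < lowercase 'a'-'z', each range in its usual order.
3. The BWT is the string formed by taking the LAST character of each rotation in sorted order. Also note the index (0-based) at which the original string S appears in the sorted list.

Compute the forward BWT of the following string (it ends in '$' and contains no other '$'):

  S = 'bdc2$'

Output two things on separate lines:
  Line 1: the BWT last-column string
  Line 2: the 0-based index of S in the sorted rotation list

Answer: 2c$db
2

Derivation:
All 5 rotations (rotation i = S[i:]+S[:i]):
  rot[0] = bdc2$
  rot[1] = dc2$b
  rot[2] = c2$bd
  rot[3] = 2$bdc
  rot[4] = $bdc2
Sorted (with $ < everything):
  sorted[0] = $bdc2  (last char: '2')
  sorted[1] = 2$bdc  (last char: 'c')
  sorted[2] = bdc2$  (last char: '$')
  sorted[3] = c2$bd  (last char: 'd')
  sorted[4] = dc2$b  (last char: 'b')
Last column: 2c$db
Original string S is at sorted index 2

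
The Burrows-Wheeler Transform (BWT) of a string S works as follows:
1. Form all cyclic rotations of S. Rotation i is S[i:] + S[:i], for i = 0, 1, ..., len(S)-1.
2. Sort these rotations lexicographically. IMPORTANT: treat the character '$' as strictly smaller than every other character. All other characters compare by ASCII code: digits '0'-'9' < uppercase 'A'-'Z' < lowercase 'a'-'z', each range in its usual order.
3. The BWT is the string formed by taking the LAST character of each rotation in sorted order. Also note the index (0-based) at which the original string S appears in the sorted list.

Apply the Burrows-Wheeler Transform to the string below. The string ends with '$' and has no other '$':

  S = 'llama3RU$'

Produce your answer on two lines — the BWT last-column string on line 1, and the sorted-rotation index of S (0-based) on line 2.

All 9 rotations (rotation i = S[i:]+S[:i]):
  rot[0] = llama3RU$
  rot[1] = lama3RU$l
  rot[2] = ama3RU$ll
  rot[3] = ma3RU$lla
  rot[4] = a3RU$llam
  rot[5] = 3RU$llama
  rot[6] = RU$llama3
  rot[7] = U$llama3R
  rot[8] = $llama3RU
Sorted (with $ < everything):
  sorted[0] = $llama3RU  (last char: 'U')
  sorted[1] = 3RU$llama  (last char: 'a')
  sorted[2] = RU$llama3  (last char: '3')
  sorted[3] = U$llama3R  (last char: 'R')
  sorted[4] = a3RU$llam  (last char: 'm')
  sorted[5] = ama3RU$ll  (last char: 'l')
  sorted[6] = lama3RU$l  (last char: 'l')
  sorted[7] = llama3RU$  (last char: '$')
  sorted[8] = ma3RU$lla  (last char: 'a')
Last column: Ua3Rmll$a
Original string S is at sorted index 7

Answer: Ua3Rmll$a
7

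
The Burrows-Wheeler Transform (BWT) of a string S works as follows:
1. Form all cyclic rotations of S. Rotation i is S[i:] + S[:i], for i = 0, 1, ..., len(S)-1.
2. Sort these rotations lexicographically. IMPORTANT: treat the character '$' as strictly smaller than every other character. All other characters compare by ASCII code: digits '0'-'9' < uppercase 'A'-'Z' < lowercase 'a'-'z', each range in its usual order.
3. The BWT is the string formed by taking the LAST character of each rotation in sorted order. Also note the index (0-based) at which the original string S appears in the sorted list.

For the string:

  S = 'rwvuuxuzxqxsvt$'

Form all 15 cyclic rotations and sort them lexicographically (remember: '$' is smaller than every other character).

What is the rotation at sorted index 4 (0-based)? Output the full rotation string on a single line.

All 15 rotations (rotation i = S[i:]+S[:i]):
  rot[0] = rwvuuxuzxqxsvt$
  rot[1] = wvuuxuzxqxsvt$r
  rot[2] = vuuxuzxqxsvt$rw
  rot[3] = uuxuzxqxsvt$rwv
  rot[4] = uxuzxqxsvt$rwvu
  rot[5] = xuzxqxsvt$rwvuu
  rot[6] = uzxqxsvt$rwvuux
  rot[7] = zxqxsvt$rwvuuxu
  rot[8] = xqxsvt$rwvuuxuz
  rot[9] = qxsvt$rwvuuxuzx
  rot[10] = xsvt$rwvuuxuzxq
  rot[11] = svt$rwvuuxuzxqx
  rot[12] = vt$rwvuuxuzxqxs
  rot[13] = t$rwvuuxuzxqxsv
  rot[14] = $rwvuuxuzxqxsvt
Sorted (with $ < everything):
  sorted[0] = $rwvuuxuzxqxsvt
  sorted[1] = qxsvt$rwvuuxuzx
  sorted[2] = rwvuuxuzxqxsvt$
  sorted[3] = svt$rwvuuxuzxqx
  sorted[4] = t$rwvuuxuzxqxsv
  sorted[5] = uuxuzxqxsvt$rwv
  sorted[6] = uxuzxqxsvt$rwvu
  sorted[7] = uzxqxsvt$rwvuux
  sorted[8] = vt$rwvuuxuzxqxs
  sorted[9] = vuuxuzxqxsvt$rw
  sorted[10] = wvuuxuzxqxsvt$r
  sorted[11] = xqxsvt$rwvuuxuz
  sorted[12] = xsvt$rwvuuxuzxq
  sorted[13] = xuzxqxsvt$rwvuu
  sorted[14] = zxqxsvt$rwvuuxu
sorted[4] = t$rwvuuxuzxqxsv

Answer: t$rwvuuxuzxqxsv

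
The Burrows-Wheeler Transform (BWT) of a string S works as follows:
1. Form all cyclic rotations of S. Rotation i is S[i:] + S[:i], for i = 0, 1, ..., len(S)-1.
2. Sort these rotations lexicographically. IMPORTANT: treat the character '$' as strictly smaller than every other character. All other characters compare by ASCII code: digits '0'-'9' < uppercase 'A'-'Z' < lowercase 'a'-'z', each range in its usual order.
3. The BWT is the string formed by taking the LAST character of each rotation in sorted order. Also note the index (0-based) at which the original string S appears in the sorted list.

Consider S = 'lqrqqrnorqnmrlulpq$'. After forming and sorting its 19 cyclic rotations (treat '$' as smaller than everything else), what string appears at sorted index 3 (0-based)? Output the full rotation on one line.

Answer: lulpq$lqrqqrnorqnmr

Derivation:
All 19 rotations (rotation i = S[i:]+S[:i]):
  rot[0] = lqrqqrnorqnmrlulpq$
  rot[1] = qrqqrnorqnmrlulpq$l
  rot[2] = rqqrnorqnmrlulpq$lq
  rot[3] = qqrnorqnmrlulpq$lqr
  rot[4] = qrnorqnmrlulpq$lqrq
  rot[5] = rnorqnmrlulpq$lqrqq
  rot[6] = norqnmrlulpq$lqrqqr
  rot[7] = orqnmrlulpq$lqrqqrn
  rot[8] = rqnmrlulpq$lqrqqrno
  rot[9] = qnmrlulpq$lqrqqrnor
  rot[10] = nmrlulpq$lqrqqrnorq
  rot[11] = mrlulpq$lqrqqrnorqn
  rot[12] = rlulpq$lqrqqrnorqnm
  rot[13] = lulpq$lqrqqrnorqnmr
  rot[14] = ulpq$lqrqqrnorqnmrl
  rot[15] = lpq$lqrqqrnorqnmrlu
  rot[16] = pq$lqrqqrnorqnmrlul
  rot[17] = q$lqrqqrnorqnmrlulp
  rot[18] = $lqrqqrnorqnmrlulpq
Sorted (with $ < everything):
  sorted[0] = $lqrqqrnorqnmrlulpq
  sorted[1] = lpq$lqrqqrnorqnmrlu
  sorted[2] = lqrqqrnorqnmrlulpq$
  sorted[3] = lulpq$lqrqqrnorqnmr
  sorted[4] = mrlulpq$lqrqqrnorqn
  sorted[5] = nmrlulpq$lqrqqrnorq
  sorted[6] = norqnmrlulpq$lqrqqr
  sorted[7] = orqnmrlulpq$lqrqqrn
  sorted[8] = pq$lqrqqrnorqnmrlul
  sorted[9] = q$lqrqqrnorqnmrlulp
  sorted[10] = qnmrlulpq$lqrqqrnor
  sorted[11] = qqrnorqnmrlulpq$lqr
  sorted[12] = qrnorqnmrlulpq$lqrq
  sorted[13] = qrqqrnorqnmrlulpq$l
  sorted[14] = rlulpq$lqrqqrnorqnm
  sorted[15] = rnorqnmrlulpq$lqrqq
  sorted[16] = rqnmrlulpq$lqrqqrno
  sorted[17] = rqqrnorqnmrlulpq$lq
  sorted[18] = ulpq$lqrqqrnorqnmrl
sorted[3] = lulpq$lqrqqrnorqnmr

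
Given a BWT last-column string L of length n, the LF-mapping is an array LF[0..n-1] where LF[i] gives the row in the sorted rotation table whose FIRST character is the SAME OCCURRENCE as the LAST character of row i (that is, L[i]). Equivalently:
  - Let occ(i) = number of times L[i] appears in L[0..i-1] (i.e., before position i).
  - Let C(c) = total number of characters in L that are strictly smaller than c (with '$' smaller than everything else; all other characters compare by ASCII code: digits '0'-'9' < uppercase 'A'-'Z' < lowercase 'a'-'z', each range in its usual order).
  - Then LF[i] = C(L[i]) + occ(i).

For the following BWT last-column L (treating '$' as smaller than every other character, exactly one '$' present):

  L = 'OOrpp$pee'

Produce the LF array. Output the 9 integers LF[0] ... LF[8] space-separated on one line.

Char counts: '$':1, 'O':2, 'e':2, 'p':3, 'r':1
C (first-col start): C('$')=0, C('O')=1, C('e')=3, C('p')=5, C('r')=8
L[0]='O': occ=0, LF[0]=C('O')+0=1+0=1
L[1]='O': occ=1, LF[1]=C('O')+1=1+1=2
L[2]='r': occ=0, LF[2]=C('r')+0=8+0=8
L[3]='p': occ=0, LF[3]=C('p')+0=5+0=5
L[4]='p': occ=1, LF[4]=C('p')+1=5+1=6
L[5]='$': occ=0, LF[5]=C('$')+0=0+0=0
L[6]='p': occ=2, LF[6]=C('p')+2=5+2=7
L[7]='e': occ=0, LF[7]=C('e')+0=3+0=3
L[8]='e': occ=1, LF[8]=C('e')+1=3+1=4

Answer: 1 2 8 5 6 0 7 3 4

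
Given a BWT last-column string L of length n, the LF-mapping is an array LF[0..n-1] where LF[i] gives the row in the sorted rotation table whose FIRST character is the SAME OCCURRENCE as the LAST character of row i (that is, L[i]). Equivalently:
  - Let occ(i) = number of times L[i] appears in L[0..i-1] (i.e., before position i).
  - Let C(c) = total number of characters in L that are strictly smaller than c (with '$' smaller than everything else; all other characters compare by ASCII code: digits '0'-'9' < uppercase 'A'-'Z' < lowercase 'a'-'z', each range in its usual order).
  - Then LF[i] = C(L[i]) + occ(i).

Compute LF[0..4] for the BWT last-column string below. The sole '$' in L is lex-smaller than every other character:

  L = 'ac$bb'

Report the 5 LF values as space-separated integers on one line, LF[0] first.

Answer: 1 4 0 2 3

Derivation:
Char counts: '$':1, 'a':1, 'b':2, 'c':1
C (first-col start): C('$')=0, C('a')=1, C('b')=2, C('c')=4
L[0]='a': occ=0, LF[0]=C('a')+0=1+0=1
L[1]='c': occ=0, LF[1]=C('c')+0=4+0=4
L[2]='$': occ=0, LF[2]=C('$')+0=0+0=0
L[3]='b': occ=0, LF[3]=C('b')+0=2+0=2
L[4]='b': occ=1, LF[4]=C('b')+1=2+1=3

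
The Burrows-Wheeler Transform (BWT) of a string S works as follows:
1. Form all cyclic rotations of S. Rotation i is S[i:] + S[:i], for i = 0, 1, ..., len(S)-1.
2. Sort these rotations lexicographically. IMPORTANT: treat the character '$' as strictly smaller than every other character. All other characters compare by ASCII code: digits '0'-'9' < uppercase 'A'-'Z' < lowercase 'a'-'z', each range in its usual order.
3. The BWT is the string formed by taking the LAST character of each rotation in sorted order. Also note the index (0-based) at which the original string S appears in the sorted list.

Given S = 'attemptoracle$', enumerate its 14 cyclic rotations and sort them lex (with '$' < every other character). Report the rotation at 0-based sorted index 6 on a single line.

Answer: le$attemptorac

Derivation:
All 14 rotations (rotation i = S[i:]+S[:i]):
  rot[0] = attemptoracle$
  rot[1] = ttemptoracle$a
  rot[2] = temptoracle$at
  rot[3] = emptoracle$att
  rot[4] = mptoracle$atte
  rot[5] = ptoracle$attem
  rot[6] = toracle$attemp
  rot[7] = oracle$attempt
  rot[8] = racle$attempto
  rot[9] = acle$attemptor
  rot[10] = cle$attemptora
  rot[11] = le$attemptorac
  rot[12] = e$attemptoracl
  rot[13] = $attemptoracle
Sorted (with $ < everything):
  sorted[0] = $attemptoracle
  sorted[1] = acle$attemptor
  sorted[2] = attemptoracle$
  sorted[3] = cle$attemptora
  sorted[4] = e$attemptoracl
  sorted[5] = emptoracle$att
  sorted[6] = le$attemptorac
  sorted[7] = mptoracle$atte
  sorted[8] = oracle$attempt
  sorted[9] = ptoracle$attem
  sorted[10] = racle$attempto
  sorted[11] = temptoracle$at
  sorted[12] = toracle$attemp
  sorted[13] = ttemptoracle$a
sorted[6] = le$attemptorac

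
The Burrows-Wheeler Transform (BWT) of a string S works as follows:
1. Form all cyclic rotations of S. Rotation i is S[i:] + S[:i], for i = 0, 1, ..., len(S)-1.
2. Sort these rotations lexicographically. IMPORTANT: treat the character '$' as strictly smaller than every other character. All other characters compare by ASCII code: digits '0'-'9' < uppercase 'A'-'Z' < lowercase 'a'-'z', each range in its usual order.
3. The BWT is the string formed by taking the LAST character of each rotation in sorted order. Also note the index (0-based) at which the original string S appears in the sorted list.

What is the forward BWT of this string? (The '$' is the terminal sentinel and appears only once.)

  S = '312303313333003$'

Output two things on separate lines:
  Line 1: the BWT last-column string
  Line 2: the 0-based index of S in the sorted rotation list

Answer: 3303331032$33031
10

Derivation:
All 16 rotations (rotation i = S[i:]+S[:i]):
  rot[0] = 312303313333003$
  rot[1] = 12303313333003$3
  rot[2] = 2303313333003$31
  rot[3] = 303313333003$312
  rot[4] = 03313333003$3123
  rot[5] = 3313333003$31230
  rot[6] = 313333003$312303
  rot[7] = 13333003$3123033
  rot[8] = 3333003$31230331
  rot[9] = 333003$312303313
  rot[10] = 33003$3123033133
  rot[11] = 3003$31230331333
  rot[12] = 003$312303313333
  rot[13] = 03$3123033133330
  rot[14] = 3$31230331333300
  rot[15] = $312303313333003
Sorted (with $ < everything):
  sorted[0] = $312303313333003  (last char: '3')
  sorted[1] = 003$312303313333  (last char: '3')
  sorted[2] = 03$3123033133330  (last char: '0')
  sorted[3] = 03313333003$3123  (last char: '3')
  sorted[4] = 12303313333003$3  (last char: '3')
  sorted[5] = 13333003$3123033  (last char: '3')
  sorted[6] = 2303313333003$31  (last char: '1')
  sorted[7] = 3$31230331333300  (last char: '0')
  sorted[8] = 3003$31230331333  (last char: '3')
  sorted[9] = 303313333003$312  (last char: '2')
  sorted[10] = 312303313333003$  (last char: '$')
  sorted[11] = 313333003$312303  (last char: '3')
  sorted[12] = 33003$3123033133  (last char: '3')
  sorted[13] = 3313333003$31230  (last char: '0')
  sorted[14] = 333003$312303313  (last char: '3')
  sorted[15] = 3333003$31230331  (last char: '1')
Last column: 3303331032$33031
Original string S is at sorted index 10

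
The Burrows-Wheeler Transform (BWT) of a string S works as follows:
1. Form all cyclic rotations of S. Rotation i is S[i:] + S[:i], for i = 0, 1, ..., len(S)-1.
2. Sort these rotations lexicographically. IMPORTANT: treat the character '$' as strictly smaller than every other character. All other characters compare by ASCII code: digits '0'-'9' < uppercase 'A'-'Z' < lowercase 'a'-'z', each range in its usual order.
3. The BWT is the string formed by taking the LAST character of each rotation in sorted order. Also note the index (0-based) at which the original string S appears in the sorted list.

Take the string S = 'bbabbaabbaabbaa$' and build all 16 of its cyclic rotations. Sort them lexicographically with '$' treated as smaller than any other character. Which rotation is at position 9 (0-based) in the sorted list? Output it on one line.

All 16 rotations (rotation i = S[i:]+S[:i]):
  rot[0] = bbabbaabbaabbaa$
  rot[1] = babbaabbaabbaa$b
  rot[2] = abbaabbaabbaa$bb
  rot[3] = bbaabbaabbaa$bba
  rot[4] = baabbaabbaa$bbab
  rot[5] = aabbaabbaa$bbabb
  rot[6] = abbaabbaa$bbabba
  rot[7] = bbaabbaa$bbabbaa
  rot[8] = baabbaa$bbabbaab
  rot[9] = aabbaa$bbabbaabb
  rot[10] = abbaa$bbabbaabba
  rot[11] = bbaa$bbabbaabbaa
  rot[12] = baa$bbabbaabbaab
  rot[13] = aa$bbabbaabbaabb
  rot[14] = a$bbabbaabbaabba
  rot[15] = $bbabbaabbaabbaa
Sorted (with $ < everything):
  sorted[0] = $bbabbaabbaabbaa
  sorted[1] = a$bbabbaabbaabba
  sorted[2] = aa$bbabbaabbaabb
  sorted[3] = aabbaa$bbabbaabb
  sorted[4] = aabbaabbaa$bbabb
  sorted[5] = abbaa$bbabbaabba
  sorted[6] = abbaabbaa$bbabba
  sorted[7] = abbaabbaabbaa$bb
  sorted[8] = baa$bbabbaabbaab
  sorted[9] = baabbaa$bbabbaab
  sorted[10] = baabbaabbaa$bbab
  sorted[11] = babbaabbaabbaa$b
  sorted[12] = bbaa$bbabbaabbaa
  sorted[13] = bbaabbaa$bbabbaa
  sorted[14] = bbaabbaabbaa$bba
  sorted[15] = bbabbaabbaabbaa$
sorted[9] = baabbaa$bbabbaab

Answer: baabbaa$bbabbaab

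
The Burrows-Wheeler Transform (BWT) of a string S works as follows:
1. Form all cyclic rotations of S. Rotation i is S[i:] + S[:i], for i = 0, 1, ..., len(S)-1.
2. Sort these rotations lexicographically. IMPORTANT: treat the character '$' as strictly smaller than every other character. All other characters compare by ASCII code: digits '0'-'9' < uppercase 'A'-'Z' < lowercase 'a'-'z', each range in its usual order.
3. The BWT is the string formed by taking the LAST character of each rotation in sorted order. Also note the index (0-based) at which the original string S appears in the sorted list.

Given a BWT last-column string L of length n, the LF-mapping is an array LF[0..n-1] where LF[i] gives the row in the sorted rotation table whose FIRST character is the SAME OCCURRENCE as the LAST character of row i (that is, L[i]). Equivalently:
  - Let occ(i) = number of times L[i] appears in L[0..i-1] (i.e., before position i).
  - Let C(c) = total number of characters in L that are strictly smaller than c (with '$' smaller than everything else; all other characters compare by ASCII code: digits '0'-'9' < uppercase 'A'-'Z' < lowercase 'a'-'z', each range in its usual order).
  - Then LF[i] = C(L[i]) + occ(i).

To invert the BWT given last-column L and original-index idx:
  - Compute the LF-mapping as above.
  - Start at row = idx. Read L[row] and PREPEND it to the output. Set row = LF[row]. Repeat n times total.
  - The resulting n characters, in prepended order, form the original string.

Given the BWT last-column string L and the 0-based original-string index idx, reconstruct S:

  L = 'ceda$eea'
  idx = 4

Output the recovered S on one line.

LF mapping: 3 5 4 1 0 6 7 2
Walk LF starting at row 4, prepending L[row]:
  step 1: row=4, L[4]='$', prepend. Next row=LF[4]=0
  step 2: row=0, L[0]='c', prepend. Next row=LF[0]=3
  step 3: row=3, L[3]='a', prepend. Next row=LF[3]=1
  step 4: row=1, L[1]='e', prepend. Next row=LF[1]=5
  step 5: row=5, L[5]='e', prepend. Next row=LF[5]=6
  step 6: row=6, L[6]='e', prepend. Next row=LF[6]=7
  step 7: row=7, L[7]='a', prepend. Next row=LF[7]=2
  step 8: row=2, L[2]='d', prepend. Next row=LF[2]=4
Reversed output: daeeeac$

Answer: daeeeac$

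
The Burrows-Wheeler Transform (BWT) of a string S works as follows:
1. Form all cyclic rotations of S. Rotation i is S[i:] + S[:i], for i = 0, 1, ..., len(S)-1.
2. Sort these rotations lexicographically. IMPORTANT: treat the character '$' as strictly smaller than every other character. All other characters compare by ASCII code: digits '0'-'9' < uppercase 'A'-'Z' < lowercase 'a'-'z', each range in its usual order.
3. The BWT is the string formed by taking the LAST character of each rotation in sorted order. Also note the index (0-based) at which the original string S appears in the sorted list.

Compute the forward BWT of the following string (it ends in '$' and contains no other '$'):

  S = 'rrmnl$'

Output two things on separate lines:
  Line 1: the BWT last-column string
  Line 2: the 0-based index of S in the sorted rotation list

Answer: lnrmr$
5

Derivation:
All 6 rotations (rotation i = S[i:]+S[:i]):
  rot[0] = rrmnl$
  rot[1] = rmnl$r
  rot[2] = mnl$rr
  rot[3] = nl$rrm
  rot[4] = l$rrmn
  rot[5] = $rrmnl
Sorted (with $ < everything):
  sorted[0] = $rrmnl  (last char: 'l')
  sorted[1] = l$rrmn  (last char: 'n')
  sorted[2] = mnl$rr  (last char: 'r')
  sorted[3] = nl$rrm  (last char: 'm')
  sorted[4] = rmnl$r  (last char: 'r')
  sorted[5] = rrmnl$  (last char: '$')
Last column: lnrmr$
Original string S is at sorted index 5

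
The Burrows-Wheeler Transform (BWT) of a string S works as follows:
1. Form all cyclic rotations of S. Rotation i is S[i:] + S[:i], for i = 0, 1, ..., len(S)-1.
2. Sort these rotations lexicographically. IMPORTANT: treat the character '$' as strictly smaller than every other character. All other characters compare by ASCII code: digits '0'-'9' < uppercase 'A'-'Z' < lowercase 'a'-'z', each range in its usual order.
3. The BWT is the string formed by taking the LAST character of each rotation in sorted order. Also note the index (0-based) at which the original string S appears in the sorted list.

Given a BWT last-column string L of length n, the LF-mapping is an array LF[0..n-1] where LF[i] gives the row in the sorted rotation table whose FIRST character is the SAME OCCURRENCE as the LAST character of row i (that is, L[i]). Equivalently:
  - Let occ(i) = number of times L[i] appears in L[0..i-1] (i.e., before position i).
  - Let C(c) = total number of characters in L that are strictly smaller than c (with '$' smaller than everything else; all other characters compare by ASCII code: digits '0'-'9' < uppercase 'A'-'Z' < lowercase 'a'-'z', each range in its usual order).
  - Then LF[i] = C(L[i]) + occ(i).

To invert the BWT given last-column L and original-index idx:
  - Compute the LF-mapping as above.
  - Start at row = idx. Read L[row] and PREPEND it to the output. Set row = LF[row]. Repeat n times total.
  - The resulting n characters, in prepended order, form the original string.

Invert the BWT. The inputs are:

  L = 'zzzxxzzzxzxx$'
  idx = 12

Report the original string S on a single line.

LF mapping: 6 7 8 1 2 9 10 11 3 12 4 5 0
Walk LF starting at row 12, prepending L[row]:
  step 1: row=12, L[12]='$', prepend. Next row=LF[12]=0
  step 2: row=0, L[0]='z', prepend. Next row=LF[0]=6
  step 3: row=6, L[6]='z', prepend. Next row=LF[6]=10
  step 4: row=10, L[10]='x', prepend. Next row=LF[10]=4
  step 5: row=4, L[4]='x', prepend. Next row=LF[4]=2
  step 6: row=2, L[2]='z', prepend. Next row=LF[2]=8
  step 7: row=8, L[8]='x', prepend. Next row=LF[8]=3
  step 8: row=3, L[3]='x', prepend. Next row=LF[3]=1
  step 9: row=1, L[1]='z', prepend. Next row=LF[1]=7
  step 10: row=7, L[7]='z', prepend. Next row=LF[7]=11
  step 11: row=11, L[11]='x', prepend. Next row=LF[11]=5
  step 12: row=5, L[5]='z', prepend. Next row=LF[5]=9
  step 13: row=9, L[9]='z', prepend. Next row=LF[9]=12
Reversed output: zzxzzxxzxxzz$

Answer: zzxzzxxzxxzz$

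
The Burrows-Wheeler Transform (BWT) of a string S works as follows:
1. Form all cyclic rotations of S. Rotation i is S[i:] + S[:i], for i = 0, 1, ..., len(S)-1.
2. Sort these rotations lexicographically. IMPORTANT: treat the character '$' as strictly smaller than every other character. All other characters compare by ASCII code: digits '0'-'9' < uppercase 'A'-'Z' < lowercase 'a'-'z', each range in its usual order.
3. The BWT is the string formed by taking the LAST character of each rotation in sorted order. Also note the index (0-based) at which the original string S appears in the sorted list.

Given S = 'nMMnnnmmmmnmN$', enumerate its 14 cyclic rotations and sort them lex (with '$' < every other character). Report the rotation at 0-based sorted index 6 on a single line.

Answer: mmmnmN$nMMnnnm

Derivation:
All 14 rotations (rotation i = S[i:]+S[:i]):
  rot[0] = nMMnnnmmmmnmN$
  rot[1] = MMnnnmmmmnmN$n
  rot[2] = MnnnmmmmnmN$nM
  rot[3] = nnnmmmmnmN$nMM
  rot[4] = nnmmmmnmN$nMMn
  rot[5] = nmmmmnmN$nMMnn
  rot[6] = mmmmnmN$nMMnnn
  rot[7] = mmmnmN$nMMnnnm
  rot[8] = mmnmN$nMMnnnmm
  rot[9] = mnmN$nMMnnnmmm
  rot[10] = nmN$nMMnnnmmmm
  rot[11] = mN$nMMnnnmmmmn
  rot[12] = N$nMMnnnmmmmnm
  rot[13] = $nMMnnnmmmmnmN
Sorted (with $ < everything):
  sorted[0] = $nMMnnnmmmmnmN
  sorted[1] = MMnnnmmmmnmN$n
  sorted[2] = MnnnmmmmnmN$nM
  sorted[3] = N$nMMnnnmmmmnm
  sorted[4] = mN$nMMnnnmmmmn
  sorted[5] = mmmmnmN$nMMnnn
  sorted[6] = mmmnmN$nMMnnnm
  sorted[7] = mmnmN$nMMnnnmm
  sorted[8] = mnmN$nMMnnnmmm
  sorted[9] = nMMnnnmmmmnmN$
  sorted[10] = nmN$nMMnnnmmmm
  sorted[11] = nmmmmnmN$nMMnn
  sorted[12] = nnmmmmnmN$nMMn
  sorted[13] = nnnmmmmnmN$nMM
sorted[6] = mmmnmN$nMMnnnm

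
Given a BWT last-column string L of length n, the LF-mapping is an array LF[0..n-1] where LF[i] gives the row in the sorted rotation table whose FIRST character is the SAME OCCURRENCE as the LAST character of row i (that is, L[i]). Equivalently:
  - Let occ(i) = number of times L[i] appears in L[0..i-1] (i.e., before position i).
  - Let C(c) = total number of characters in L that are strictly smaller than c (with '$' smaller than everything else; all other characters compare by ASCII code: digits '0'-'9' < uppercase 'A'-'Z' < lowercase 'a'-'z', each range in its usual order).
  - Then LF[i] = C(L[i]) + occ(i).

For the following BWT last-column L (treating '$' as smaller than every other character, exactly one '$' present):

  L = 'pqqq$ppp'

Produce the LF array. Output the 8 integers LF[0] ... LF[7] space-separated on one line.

Answer: 1 5 6 7 0 2 3 4

Derivation:
Char counts: '$':1, 'p':4, 'q':3
C (first-col start): C('$')=0, C('p')=1, C('q')=5
L[0]='p': occ=0, LF[0]=C('p')+0=1+0=1
L[1]='q': occ=0, LF[1]=C('q')+0=5+0=5
L[2]='q': occ=1, LF[2]=C('q')+1=5+1=6
L[3]='q': occ=2, LF[3]=C('q')+2=5+2=7
L[4]='$': occ=0, LF[4]=C('$')+0=0+0=0
L[5]='p': occ=1, LF[5]=C('p')+1=1+1=2
L[6]='p': occ=2, LF[6]=C('p')+2=1+2=3
L[7]='p': occ=3, LF[7]=C('p')+3=1+3=4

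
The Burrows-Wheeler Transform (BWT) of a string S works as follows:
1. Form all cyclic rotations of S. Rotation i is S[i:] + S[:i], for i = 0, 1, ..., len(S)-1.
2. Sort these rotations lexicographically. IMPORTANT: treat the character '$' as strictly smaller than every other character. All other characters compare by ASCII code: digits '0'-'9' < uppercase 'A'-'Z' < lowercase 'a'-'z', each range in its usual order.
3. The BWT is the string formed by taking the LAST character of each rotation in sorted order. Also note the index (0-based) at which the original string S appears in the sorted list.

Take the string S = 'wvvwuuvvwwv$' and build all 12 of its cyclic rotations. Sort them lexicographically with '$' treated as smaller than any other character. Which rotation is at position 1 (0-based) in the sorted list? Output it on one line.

Answer: uuvvwwv$wvvw

Derivation:
All 12 rotations (rotation i = S[i:]+S[:i]):
  rot[0] = wvvwuuvvwwv$
  rot[1] = vvwuuvvwwv$w
  rot[2] = vwuuvvwwv$wv
  rot[3] = wuuvvwwv$wvv
  rot[4] = uuvvwwv$wvvw
  rot[5] = uvvwwv$wvvwu
  rot[6] = vvwwv$wvvwuu
  rot[7] = vwwv$wvvwuuv
  rot[8] = wwv$wvvwuuvv
  rot[9] = wv$wvvwuuvvw
  rot[10] = v$wvvwuuvvww
  rot[11] = $wvvwuuvvwwv
Sorted (with $ < everything):
  sorted[0] = $wvvwuuvvwwv
  sorted[1] = uuvvwwv$wvvw
  sorted[2] = uvvwwv$wvvwu
  sorted[3] = v$wvvwuuvvww
  sorted[4] = vvwuuvvwwv$w
  sorted[5] = vvwwv$wvvwuu
  sorted[6] = vwuuvvwwv$wv
  sorted[7] = vwwv$wvvwuuv
  sorted[8] = wuuvvwwv$wvv
  sorted[9] = wv$wvvwuuvvw
  sorted[10] = wvvwuuvvwwv$
  sorted[11] = wwv$wvvwuuvv
sorted[1] = uuvvwwv$wvvw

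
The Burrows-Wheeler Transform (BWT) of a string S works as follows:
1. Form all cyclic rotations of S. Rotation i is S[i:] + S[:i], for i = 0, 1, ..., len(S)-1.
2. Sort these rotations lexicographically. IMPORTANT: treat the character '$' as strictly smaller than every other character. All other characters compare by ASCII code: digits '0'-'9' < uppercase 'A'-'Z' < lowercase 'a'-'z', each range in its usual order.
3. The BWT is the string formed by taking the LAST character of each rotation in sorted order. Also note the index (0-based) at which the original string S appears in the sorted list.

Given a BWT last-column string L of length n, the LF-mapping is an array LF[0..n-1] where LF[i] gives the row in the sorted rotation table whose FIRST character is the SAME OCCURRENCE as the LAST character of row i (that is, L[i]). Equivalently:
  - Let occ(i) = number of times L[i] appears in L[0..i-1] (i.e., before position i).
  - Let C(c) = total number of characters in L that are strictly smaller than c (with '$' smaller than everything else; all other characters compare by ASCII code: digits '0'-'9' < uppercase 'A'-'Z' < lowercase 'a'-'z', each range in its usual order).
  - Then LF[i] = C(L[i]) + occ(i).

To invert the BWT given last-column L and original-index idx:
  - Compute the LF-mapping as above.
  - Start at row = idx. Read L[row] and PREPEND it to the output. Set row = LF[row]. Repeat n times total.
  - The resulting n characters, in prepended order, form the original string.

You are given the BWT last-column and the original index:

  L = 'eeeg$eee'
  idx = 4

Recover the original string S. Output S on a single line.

LF mapping: 1 2 3 7 0 4 5 6
Walk LF starting at row 4, prepending L[row]:
  step 1: row=4, L[4]='$', prepend. Next row=LF[4]=0
  step 2: row=0, L[0]='e', prepend. Next row=LF[0]=1
  step 3: row=1, L[1]='e', prepend. Next row=LF[1]=2
  step 4: row=2, L[2]='e', prepend. Next row=LF[2]=3
  step 5: row=3, L[3]='g', prepend. Next row=LF[3]=7
  step 6: row=7, L[7]='e', prepend. Next row=LF[7]=6
  step 7: row=6, L[6]='e', prepend. Next row=LF[6]=5
  step 8: row=5, L[5]='e', prepend. Next row=LF[5]=4
Reversed output: eeegeee$

Answer: eeegeee$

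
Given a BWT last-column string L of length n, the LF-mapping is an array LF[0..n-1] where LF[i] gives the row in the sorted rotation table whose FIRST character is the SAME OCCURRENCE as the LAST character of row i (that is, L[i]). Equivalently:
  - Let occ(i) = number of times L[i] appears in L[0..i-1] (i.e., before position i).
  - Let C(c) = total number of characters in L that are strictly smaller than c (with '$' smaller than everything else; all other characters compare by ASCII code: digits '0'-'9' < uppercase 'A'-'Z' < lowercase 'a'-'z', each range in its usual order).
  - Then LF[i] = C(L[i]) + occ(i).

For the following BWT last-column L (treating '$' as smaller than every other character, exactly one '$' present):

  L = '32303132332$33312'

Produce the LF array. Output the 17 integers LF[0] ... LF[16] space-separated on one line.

Char counts: '$':1, '0':1, '1':2, '2':4, '3':9
C (first-col start): C('$')=0, C('0')=1, C('1')=2, C('2')=4, C('3')=8
L[0]='3': occ=0, LF[0]=C('3')+0=8+0=8
L[1]='2': occ=0, LF[1]=C('2')+0=4+0=4
L[2]='3': occ=1, LF[2]=C('3')+1=8+1=9
L[3]='0': occ=0, LF[3]=C('0')+0=1+0=1
L[4]='3': occ=2, LF[4]=C('3')+2=8+2=10
L[5]='1': occ=0, LF[5]=C('1')+0=2+0=2
L[6]='3': occ=3, LF[6]=C('3')+3=8+3=11
L[7]='2': occ=1, LF[7]=C('2')+1=4+1=5
L[8]='3': occ=4, LF[8]=C('3')+4=8+4=12
L[9]='3': occ=5, LF[9]=C('3')+5=8+5=13
L[10]='2': occ=2, LF[10]=C('2')+2=4+2=6
L[11]='$': occ=0, LF[11]=C('$')+0=0+0=0
L[12]='3': occ=6, LF[12]=C('3')+6=8+6=14
L[13]='3': occ=7, LF[13]=C('3')+7=8+7=15
L[14]='3': occ=8, LF[14]=C('3')+8=8+8=16
L[15]='1': occ=1, LF[15]=C('1')+1=2+1=3
L[16]='2': occ=3, LF[16]=C('2')+3=4+3=7

Answer: 8 4 9 1 10 2 11 5 12 13 6 0 14 15 16 3 7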